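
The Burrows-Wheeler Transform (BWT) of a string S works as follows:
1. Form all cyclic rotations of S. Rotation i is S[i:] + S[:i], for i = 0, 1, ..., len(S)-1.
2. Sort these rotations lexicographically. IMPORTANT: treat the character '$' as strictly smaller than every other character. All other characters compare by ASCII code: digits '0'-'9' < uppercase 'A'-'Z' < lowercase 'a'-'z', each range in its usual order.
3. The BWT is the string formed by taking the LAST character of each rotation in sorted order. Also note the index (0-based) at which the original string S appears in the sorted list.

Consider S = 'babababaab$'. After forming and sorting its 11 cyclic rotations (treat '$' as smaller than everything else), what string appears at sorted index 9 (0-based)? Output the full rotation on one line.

Answer: bababaab$ba

Derivation:
All 11 rotations (rotation i = S[i:]+S[:i]):
  rot[0] = babababaab$
  rot[1] = abababaab$b
  rot[2] = bababaab$ba
  rot[3] = ababaab$bab
  rot[4] = babaab$baba
  rot[5] = abaab$babab
  rot[6] = baab$bababa
  rot[7] = aab$bababab
  rot[8] = ab$babababa
  rot[9] = b$babababaa
  rot[10] = $babababaab
Sorted (with $ < everything):
  sorted[0] = $babababaab
  sorted[1] = aab$bababab
  sorted[2] = ab$babababa
  sorted[3] = abaab$babab
  sorted[4] = ababaab$bab
  sorted[5] = abababaab$b
  sorted[6] = b$babababaa
  sorted[7] = baab$bababa
  sorted[8] = babaab$baba
  sorted[9] = bababaab$ba
  sorted[10] = babababaab$
sorted[9] = bababaab$ba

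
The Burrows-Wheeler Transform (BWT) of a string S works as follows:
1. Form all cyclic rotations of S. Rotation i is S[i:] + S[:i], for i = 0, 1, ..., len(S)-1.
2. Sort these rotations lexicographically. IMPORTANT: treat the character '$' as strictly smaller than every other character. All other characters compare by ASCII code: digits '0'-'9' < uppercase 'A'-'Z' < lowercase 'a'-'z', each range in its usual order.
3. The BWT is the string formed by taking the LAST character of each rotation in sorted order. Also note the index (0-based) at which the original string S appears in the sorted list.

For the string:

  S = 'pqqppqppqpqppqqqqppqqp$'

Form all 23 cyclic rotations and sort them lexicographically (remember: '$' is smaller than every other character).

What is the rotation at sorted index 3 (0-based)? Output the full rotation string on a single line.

All 23 rotations (rotation i = S[i:]+S[:i]):
  rot[0] = pqqppqppqpqppqqqqppqqp$
  rot[1] = qqppqppqpqppqqqqppqqp$p
  rot[2] = qppqppqpqppqqqqppqqp$pq
  rot[3] = ppqppqpqppqqqqppqqp$pqq
  rot[4] = pqppqpqppqqqqppqqp$pqqp
  rot[5] = qppqpqppqqqqppqqp$pqqpp
  rot[6] = ppqpqppqqqqppqqp$pqqppq
  rot[7] = pqpqppqqqqppqqp$pqqppqp
  rot[8] = qpqppqqqqppqqp$pqqppqpp
  rot[9] = pqppqqqqppqqp$pqqppqppq
  rot[10] = qppqqqqppqqp$pqqppqppqp
  rot[11] = ppqqqqppqqp$pqqppqppqpq
  rot[12] = pqqqqppqqp$pqqppqppqpqp
  rot[13] = qqqqppqqp$pqqppqppqpqpp
  rot[14] = qqqppqqp$pqqppqppqpqppq
  rot[15] = qqppqqp$pqqppqppqpqppqq
  rot[16] = qppqqp$pqqppqppqpqppqqq
  rot[17] = ppqqp$pqqppqppqpqppqqqq
  rot[18] = pqqp$pqqppqppqpqppqqqqp
  rot[19] = qqp$pqqppqppqpqppqqqqpp
  rot[20] = qp$pqqppqppqpqppqqqqppq
  rot[21] = p$pqqppqppqpqppqqqqppqq
  rot[22] = $pqqppqppqpqppqqqqppqqp
Sorted (with $ < everything):
  sorted[0] = $pqqppqppqpqppqqqqppqqp
  sorted[1] = p$pqqppqppqpqppqqqqppqq
  sorted[2] = ppqppqpqppqqqqppqqp$pqq
  sorted[3] = ppqpqppqqqqppqqp$pqqppq
  sorted[4] = ppqqp$pqqppqppqpqppqqqq
  sorted[5] = ppqqqqppqqp$pqqppqppqpq
  sorted[6] = pqppqpqppqqqqppqqp$pqqp
  sorted[7] = pqppqqqqppqqp$pqqppqppq
  sorted[8] = pqpqppqqqqppqqp$pqqppqp
  sorted[9] = pqqp$pqqppqppqpqppqqqqp
  sorted[10] = pqqppqppqpqppqqqqppqqp$
  sorted[11] = pqqqqppqqp$pqqppqppqpqp
  sorted[12] = qp$pqqppqppqpqppqqqqppq
  sorted[13] = qppqppqpqppqqqqppqqp$pq
  sorted[14] = qppqpqppqqqqppqqp$pqqpp
  sorted[15] = qppqqp$pqqppqppqpqppqqq
  sorted[16] = qppqqqqppqqp$pqqppqppqp
  sorted[17] = qpqppqqqqppqqp$pqqppqpp
  sorted[18] = qqp$pqqppqppqpqppqqqqpp
  sorted[19] = qqppqppqpqppqqqqppqqp$p
  sorted[20] = qqppqqp$pqqppqppqpqppqq
  sorted[21] = qqqppqqp$pqqppqppqpqppq
  sorted[22] = qqqqppqqp$pqqppqppqpqpp
sorted[3] = ppqpqppqqqqppqqp$pqqppq

Answer: ppqpqppqqqqppqqp$pqqppq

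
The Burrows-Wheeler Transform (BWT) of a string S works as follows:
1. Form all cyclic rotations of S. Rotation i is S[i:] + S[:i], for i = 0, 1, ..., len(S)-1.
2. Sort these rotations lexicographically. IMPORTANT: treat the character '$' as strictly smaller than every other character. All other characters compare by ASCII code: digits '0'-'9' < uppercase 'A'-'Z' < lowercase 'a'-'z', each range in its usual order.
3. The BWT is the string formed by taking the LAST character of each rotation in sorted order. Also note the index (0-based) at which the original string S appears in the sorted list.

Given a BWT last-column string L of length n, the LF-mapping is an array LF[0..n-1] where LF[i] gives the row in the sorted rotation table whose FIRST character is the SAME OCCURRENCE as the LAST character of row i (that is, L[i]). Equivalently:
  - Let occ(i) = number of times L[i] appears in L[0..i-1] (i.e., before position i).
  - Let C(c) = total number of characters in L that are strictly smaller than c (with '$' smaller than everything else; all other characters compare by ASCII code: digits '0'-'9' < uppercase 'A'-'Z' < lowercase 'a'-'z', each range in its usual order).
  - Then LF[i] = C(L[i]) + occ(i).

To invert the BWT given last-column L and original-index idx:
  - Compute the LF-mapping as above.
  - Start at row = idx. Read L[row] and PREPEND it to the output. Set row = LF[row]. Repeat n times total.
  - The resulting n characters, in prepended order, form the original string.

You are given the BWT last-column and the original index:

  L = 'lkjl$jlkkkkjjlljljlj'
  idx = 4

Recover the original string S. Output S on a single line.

LF mapping: 13 8 1 14 0 2 15 9 10 11 12 3 4 16 17 5 18 6 19 7
Walk LF starting at row 4, prepending L[row]:
  step 1: row=4, L[4]='$', prepend. Next row=LF[4]=0
  step 2: row=0, L[0]='l', prepend. Next row=LF[0]=13
  step 3: row=13, L[13]='l', prepend. Next row=LF[13]=16
  step 4: row=16, L[16]='l', prepend. Next row=LF[16]=18
  step 5: row=18, L[18]='l', prepend. Next row=LF[18]=19
  step 6: row=19, L[19]='j', prepend. Next row=LF[19]=7
  step 7: row=7, L[7]='k', prepend. Next row=LF[7]=9
  step 8: row=9, L[9]='k', prepend. Next row=LF[9]=11
  step 9: row=11, L[11]='j', prepend. Next row=LF[11]=3
  step 10: row=3, L[3]='l', prepend. Next row=LF[3]=14
  step 11: row=14, L[14]='l', prepend. Next row=LF[14]=17
  step 12: row=17, L[17]='j', prepend. Next row=LF[17]=6
  step 13: row=6, L[6]='l', prepend. Next row=LF[6]=15
  step 14: row=15, L[15]='j', prepend. Next row=LF[15]=5
  step 15: row=5, L[5]='j', prepend. Next row=LF[5]=2
  step 16: row=2, L[2]='j', prepend. Next row=LF[2]=1
  step 17: row=1, L[1]='k', prepend. Next row=LF[1]=8
  step 18: row=8, L[8]='k', prepend. Next row=LF[8]=10
  step 19: row=10, L[10]='k', prepend. Next row=LF[10]=12
  step 20: row=12, L[12]='j', prepend. Next row=LF[12]=4
Reversed output: jkkkjjjljlljkkjllll$

Answer: jkkkjjjljlljkkjllll$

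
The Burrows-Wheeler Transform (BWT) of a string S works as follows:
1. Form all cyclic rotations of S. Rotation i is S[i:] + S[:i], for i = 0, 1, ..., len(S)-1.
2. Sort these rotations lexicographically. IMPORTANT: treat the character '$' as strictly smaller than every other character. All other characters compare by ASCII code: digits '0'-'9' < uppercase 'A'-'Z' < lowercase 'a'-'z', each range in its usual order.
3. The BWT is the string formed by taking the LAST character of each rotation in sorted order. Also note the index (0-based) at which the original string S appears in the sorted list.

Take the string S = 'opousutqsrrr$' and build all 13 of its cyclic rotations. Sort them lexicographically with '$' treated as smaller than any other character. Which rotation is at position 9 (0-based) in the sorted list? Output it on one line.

All 13 rotations (rotation i = S[i:]+S[:i]):
  rot[0] = opousutqsrrr$
  rot[1] = pousutqsrrr$o
  rot[2] = ousutqsrrr$op
  rot[3] = usutqsrrr$opo
  rot[4] = sutqsrrr$opou
  rot[5] = utqsrrr$opous
  rot[6] = tqsrrr$opousu
  rot[7] = qsrrr$opousut
  rot[8] = srrr$opousutq
  rot[9] = rrr$opousutqs
  rot[10] = rr$opousutqsr
  rot[11] = r$opousutqsrr
  rot[12] = $opousutqsrrr
Sorted (with $ < everything):
  sorted[0] = $opousutqsrrr
  sorted[1] = opousutqsrrr$
  sorted[2] = ousutqsrrr$op
  sorted[3] = pousutqsrrr$o
  sorted[4] = qsrrr$opousut
  sorted[5] = r$opousutqsrr
  sorted[6] = rr$opousutqsr
  sorted[7] = rrr$opousutqs
  sorted[8] = srrr$opousutq
  sorted[9] = sutqsrrr$opou
  sorted[10] = tqsrrr$opousu
  sorted[11] = usutqsrrr$opo
  sorted[12] = utqsrrr$opous
sorted[9] = sutqsrrr$opou

Answer: sutqsrrr$opou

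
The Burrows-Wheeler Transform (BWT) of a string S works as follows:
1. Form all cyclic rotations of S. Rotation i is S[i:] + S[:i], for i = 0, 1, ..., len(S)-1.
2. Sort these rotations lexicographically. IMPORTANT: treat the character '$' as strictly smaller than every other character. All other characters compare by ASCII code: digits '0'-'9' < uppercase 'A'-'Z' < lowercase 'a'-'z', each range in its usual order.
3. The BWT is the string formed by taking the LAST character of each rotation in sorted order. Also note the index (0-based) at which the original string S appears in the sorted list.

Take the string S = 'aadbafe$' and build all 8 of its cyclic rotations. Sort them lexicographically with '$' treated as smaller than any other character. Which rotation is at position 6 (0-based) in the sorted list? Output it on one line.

All 8 rotations (rotation i = S[i:]+S[:i]):
  rot[0] = aadbafe$
  rot[1] = adbafe$a
  rot[2] = dbafe$aa
  rot[3] = bafe$aad
  rot[4] = afe$aadb
  rot[5] = fe$aadba
  rot[6] = e$aadbaf
  rot[7] = $aadbafe
Sorted (with $ < everything):
  sorted[0] = $aadbafe
  sorted[1] = aadbafe$
  sorted[2] = adbafe$a
  sorted[3] = afe$aadb
  sorted[4] = bafe$aad
  sorted[5] = dbafe$aa
  sorted[6] = e$aadbaf
  sorted[7] = fe$aadba
sorted[6] = e$aadbaf

Answer: e$aadbaf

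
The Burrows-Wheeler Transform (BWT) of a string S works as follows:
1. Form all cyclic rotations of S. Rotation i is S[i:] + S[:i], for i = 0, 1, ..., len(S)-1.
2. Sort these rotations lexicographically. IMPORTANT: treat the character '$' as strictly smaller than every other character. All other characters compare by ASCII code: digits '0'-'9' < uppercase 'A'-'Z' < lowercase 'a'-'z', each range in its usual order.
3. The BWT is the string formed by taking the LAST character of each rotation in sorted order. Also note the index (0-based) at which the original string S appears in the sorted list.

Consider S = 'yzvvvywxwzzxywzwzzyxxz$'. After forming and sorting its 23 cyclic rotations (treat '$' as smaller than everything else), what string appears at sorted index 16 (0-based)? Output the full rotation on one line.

All 23 rotations (rotation i = S[i:]+S[:i]):
  rot[0] = yzvvvywxwzzxywzwzzyxxz$
  rot[1] = zvvvywxwzzxywzwzzyxxz$y
  rot[2] = vvvywxwzzxywzwzzyxxz$yz
  rot[3] = vvywxwzzxywzwzzyxxz$yzv
  rot[4] = vywxwzzxywzwzzyxxz$yzvv
  rot[5] = ywxwzzxywzwzzyxxz$yzvvv
  rot[6] = wxwzzxywzwzzyxxz$yzvvvy
  rot[7] = xwzzxywzwzzyxxz$yzvvvyw
  rot[8] = wzzxywzwzzyxxz$yzvvvywx
  rot[9] = zzxywzwzzyxxz$yzvvvywxw
  rot[10] = zxywzwzzyxxz$yzvvvywxwz
  rot[11] = xywzwzzyxxz$yzvvvywxwzz
  rot[12] = ywzwzzyxxz$yzvvvywxwzzx
  rot[13] = wzwzzyxxz$yzvvvywxwzzxy
  rot[14] = zwzzyxxz$yzvvvywxwzzxyw
  rot[15] = wzzyxxz$yzvvvywxwzzxywz
  rot[16] = zzyxxz$yzvvvywxwzzxywzw
  rot[17] = zyxxz$yzvvvywxwzzxywzwz
  rot[18] = yxxz$yzvvvywxwzzxywzwzz
  rot[19] = xxz$yzvvvywxwzzxywzwzzy
  rot[20] = xz$yzvvvywxwzzxywzwzzyx
  rot[21] = z$yzvvvywxwzzxywzwzzyxx
  rot[22] = $yzvvvywxwzzxywzwzzyxxz
Sorted (with $ < everything):
  sorted[0] = $yzvvvywxwzzxywzwzzyxxz
  sorted[1] = vvvywxwzzxywzwzzyxxz$yz
  sorted[2] = vvywxwzzxywzwzzyxxz$yzv
  sorted[3] = vywxwzzxywzwzzyxxz$yzvv
  sorted[4] = wxwzzxywzwzzyxxz$yzvvvy
  sorted[5] = wzwzzyxxz$yzvvvywxwzzxy
  sorted[6] = wzzxywzwzzyxxz$yzvvvywx
  sorted[7] = wzzyxxz$yzvvvywxwzzxywz
  sorted[8] = xwzzxywzwzzyxxz$yzvvvyw
  sorted[9] = xxz$yzvvvywxwzzxywzwzzy
  sorted[10] = xywzwzzyxxz$yzvvvywxwzz
  sorted[11] = xz$yzvvvywxwzzxywzwzzyx
  sorted[12] = ywxwzzxywzwzzyxxz$yzvvv
  sorted[13] = ywzwzzyxxz$yzvvvywxwzzx
  sorted[14] = yxxz$yzvvvywxwzzxywzwzz
  sorted[15] = yzvvvywxwzzxywzwzzyxxz$
  sorted[16] = z$yzvvvywxwzzxywzwzzyxx
  sorted[17] = zvvvywxwzzxywzwzzyxxz$y
  sorted[18] = zwzzyxxz$yzvvvywxwzzxyw
  sorted[19] = zxywzwzzyxxz$yzvvvywxwz
  sorted[20] = zyxxz$yzvvvywxwzzxywzwz
  sorted[21] = zzxywzwzzyxxz$yzvvvywxw
  sorted[22] = zzyxxz$yzvvvywxwzzxywzw
sorted[16] = z$yzvvvywxwzzxywzwzzyxx

Answer: z$yzvvvywxwzzxywzwzzyxx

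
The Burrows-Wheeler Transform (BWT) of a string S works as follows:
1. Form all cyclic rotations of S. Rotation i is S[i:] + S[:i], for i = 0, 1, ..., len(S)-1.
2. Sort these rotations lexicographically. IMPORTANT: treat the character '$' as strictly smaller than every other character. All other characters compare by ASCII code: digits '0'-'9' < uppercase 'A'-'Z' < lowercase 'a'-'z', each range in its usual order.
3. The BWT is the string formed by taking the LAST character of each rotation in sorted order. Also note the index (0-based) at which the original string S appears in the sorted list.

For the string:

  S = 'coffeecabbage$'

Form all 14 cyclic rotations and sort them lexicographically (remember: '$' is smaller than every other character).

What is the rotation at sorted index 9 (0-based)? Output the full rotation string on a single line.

Answer: eecabbage$coff

Derivation:
All 14 rotations (rotation i = S[i:]+S[:i]):
  rot[0] = coffeecabbage$
  rot[1] = offeecabbage$c
  rot[2] = ffeecabbage$co
  rot[3] = feecabbage$cof
  rot[4] = eecabbage$coff
  rot[5] = ecabbage$coffe
  rot[6] = cabbage$coffee
  rot[7] = abbage$coffeec
  rot[8] = bbage$coffeeca
  rot[9] = bage$coffeecab
  rot[10] = age$coffeecabb
  rot[11] = ge$coffeecabba
  rot[12] = e$coffeecabbag
  rot[13] = $coffeecabbage
Sorted (with $ < everything):
  sorted[0] = $coffeecabbage
  sorted[1] = abbage$coffeec
  sorted[2] = age$coffeecabb
  sorted[3] = bage$coffeecab
  sorted[4] = bbage$coffeeca
  sorted[5] = cabbage$coffee
  sorted[6] = coffeecabbage$
  sorted[7] = e$coffeecabbag
  sorted[8] = ecabbage$coffe
  sorted[9] = eecabbage$coff
  sorted[10] = feecabbage$cof
  sorted[11] = ffeecabbage$co
  sorted[12] = ge$coffeecabba
  sorted[13] = offeecabbage$c
sorted[9] = eecabbage$coff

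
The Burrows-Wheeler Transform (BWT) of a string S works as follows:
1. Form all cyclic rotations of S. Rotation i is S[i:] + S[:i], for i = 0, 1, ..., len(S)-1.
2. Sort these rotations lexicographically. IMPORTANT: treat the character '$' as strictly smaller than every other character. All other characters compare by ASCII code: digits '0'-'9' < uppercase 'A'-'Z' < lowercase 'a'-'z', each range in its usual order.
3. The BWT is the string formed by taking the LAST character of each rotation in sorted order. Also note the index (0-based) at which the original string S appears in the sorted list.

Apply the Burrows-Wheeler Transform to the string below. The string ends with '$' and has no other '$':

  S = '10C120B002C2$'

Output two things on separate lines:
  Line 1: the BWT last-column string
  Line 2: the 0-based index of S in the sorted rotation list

All 13 rotations (rotation i = S[i:]+S[:i]):
  rot[0] = 10C120B002C2$
  rot[1] = 0C120B002C2$1
  rot[2] = C120B002C2$10
  rot[3] = 120B002C2$10C
  rot[4] = 20B002C2$10C1
  rot[5] = 0B002C2$10C12
  rot[6] = B002C2$10C120
  rot[7] = 002C2$10C120B
  rot[8] = 02C2$10C120B0
  rot[9] = 2C2$10C120B00
  rot[10] = C2$10C120B002
  rot[11] = 2$10C120B002C
  rot[12] = $10C120B002C2
Sorted (with $ < everything):
  sorted[0] = $10C120B002C2  (last char: '2')
  sorted[1] = 002C2$10C120B  (last char: 'B')
  sorted[2] = 02C2$10C120B0  (last char: '0')
  sorted[3] = 0B002C2$10C12  (last char: '2')
  sorted[4] = 0C120B002C2$1  (last char: '1')
  sorted[5] = 10C120B002C2$  (last char: '$')
  sorted[6] = 120B002C2$10C  (last char: 'C')
  sorted[7] = 2$10C120B002C  (last char: 'C')
  sorted[8] = 20B002C2$10C1  (last char: '1')
  sorted[9] = 2C2$10C120B00  (last char: '0')
  sorted[10] = B002C2$10C120  (last char: '0')
  sorted[11] = C120B002C2$10  (last char: '0')
  sorted[12] = C2$10C120B002  (last char: '2')
Last column: 2B021$CC10002
Original string S is at sorted index 5

Answer: 2B021$CC10002
5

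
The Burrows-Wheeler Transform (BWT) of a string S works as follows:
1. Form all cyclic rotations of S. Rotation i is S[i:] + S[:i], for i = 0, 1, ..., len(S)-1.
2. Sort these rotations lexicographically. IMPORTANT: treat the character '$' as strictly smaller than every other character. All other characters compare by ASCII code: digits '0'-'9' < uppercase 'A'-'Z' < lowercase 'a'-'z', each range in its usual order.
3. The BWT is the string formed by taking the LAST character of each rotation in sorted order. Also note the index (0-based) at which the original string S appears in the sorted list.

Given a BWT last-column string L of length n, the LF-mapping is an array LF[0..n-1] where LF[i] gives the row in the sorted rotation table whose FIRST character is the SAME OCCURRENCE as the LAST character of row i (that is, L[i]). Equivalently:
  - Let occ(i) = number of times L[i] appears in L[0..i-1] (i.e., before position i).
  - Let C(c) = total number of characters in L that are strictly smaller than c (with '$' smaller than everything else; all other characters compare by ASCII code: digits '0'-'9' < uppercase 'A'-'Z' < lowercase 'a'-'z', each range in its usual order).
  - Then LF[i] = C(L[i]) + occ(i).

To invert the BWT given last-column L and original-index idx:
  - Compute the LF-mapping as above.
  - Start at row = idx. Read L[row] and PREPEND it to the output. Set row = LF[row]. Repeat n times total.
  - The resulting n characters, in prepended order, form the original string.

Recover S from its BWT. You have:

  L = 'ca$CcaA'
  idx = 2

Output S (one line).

Answer: CaAcac$

Derivation:
LF mapping: 5 3 0 2 6 4 1
Walk LF starting at row 2, prepending L[row]:
  step 1: row=2, L[2]='$', prepend. Next row=LF[2]=0
  step 2: row=0, L[0]='c', prepend. Next row=LF[0]=5
  step 3: row=5, L[5]='a', prepend. Next row=LF[5]=4
  step 4: row=4, L[4]='c', prepend. Next row=LF[4]=6
  step 5: row=6, L[6]='A', prepend. Next row=LF[6]=1
  step 6: row=1, L[1]='a', prepend. Next row=LF[1]=3
  step 7: row=3, L[3]='C', prepend. Next row=LF[3]=2
Reversed output: CaAcac$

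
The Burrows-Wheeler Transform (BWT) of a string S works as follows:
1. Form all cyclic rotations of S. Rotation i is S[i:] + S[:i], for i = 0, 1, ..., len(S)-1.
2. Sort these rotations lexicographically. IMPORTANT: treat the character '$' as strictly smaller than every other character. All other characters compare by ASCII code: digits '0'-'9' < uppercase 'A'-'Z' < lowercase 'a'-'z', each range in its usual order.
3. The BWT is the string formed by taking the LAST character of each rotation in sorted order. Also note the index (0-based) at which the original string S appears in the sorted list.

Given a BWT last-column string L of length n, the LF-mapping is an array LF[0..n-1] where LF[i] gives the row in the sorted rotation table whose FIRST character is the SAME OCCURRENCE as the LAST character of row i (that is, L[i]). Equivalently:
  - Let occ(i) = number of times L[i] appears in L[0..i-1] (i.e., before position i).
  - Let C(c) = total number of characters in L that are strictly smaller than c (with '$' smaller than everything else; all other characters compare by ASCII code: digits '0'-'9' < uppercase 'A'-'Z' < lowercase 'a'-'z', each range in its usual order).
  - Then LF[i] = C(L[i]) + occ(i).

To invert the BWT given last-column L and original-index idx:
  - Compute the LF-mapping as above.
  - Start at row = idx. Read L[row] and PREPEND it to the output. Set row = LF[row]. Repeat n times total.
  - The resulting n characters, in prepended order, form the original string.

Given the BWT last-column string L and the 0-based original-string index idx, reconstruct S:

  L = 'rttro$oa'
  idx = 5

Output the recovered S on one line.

Answer: rotator$

Derivation:
LF mapping: 4 6 7 5 2 0 3 1
Walk LF starting at row 5, prepending L[row]:
  step 1: row=5, L[5]='$', prepend. Next row=LF[5]=0
  step 2: row=0, L[0]='r', prepend. Next row=LF[0]=4
  step 3: row=4, L[4]='o', prepend. Next row=LF[4]=2
  step 4: row=2, L[2]='t', prepend. Next row=LF[2]=7
  step 5: row=7, L[7]='a', prepend. Next row=LF[7]=1
  step 6: row=1, L[1]='t', prepend. Next row=LF[1]=6
  step 7: row=6, L[6]='o', prepend. Next row=LF[6]=3
  step 8: row=3, L[3]='r', prepend. Next row=LF[3]=5
Reversed output: rotator$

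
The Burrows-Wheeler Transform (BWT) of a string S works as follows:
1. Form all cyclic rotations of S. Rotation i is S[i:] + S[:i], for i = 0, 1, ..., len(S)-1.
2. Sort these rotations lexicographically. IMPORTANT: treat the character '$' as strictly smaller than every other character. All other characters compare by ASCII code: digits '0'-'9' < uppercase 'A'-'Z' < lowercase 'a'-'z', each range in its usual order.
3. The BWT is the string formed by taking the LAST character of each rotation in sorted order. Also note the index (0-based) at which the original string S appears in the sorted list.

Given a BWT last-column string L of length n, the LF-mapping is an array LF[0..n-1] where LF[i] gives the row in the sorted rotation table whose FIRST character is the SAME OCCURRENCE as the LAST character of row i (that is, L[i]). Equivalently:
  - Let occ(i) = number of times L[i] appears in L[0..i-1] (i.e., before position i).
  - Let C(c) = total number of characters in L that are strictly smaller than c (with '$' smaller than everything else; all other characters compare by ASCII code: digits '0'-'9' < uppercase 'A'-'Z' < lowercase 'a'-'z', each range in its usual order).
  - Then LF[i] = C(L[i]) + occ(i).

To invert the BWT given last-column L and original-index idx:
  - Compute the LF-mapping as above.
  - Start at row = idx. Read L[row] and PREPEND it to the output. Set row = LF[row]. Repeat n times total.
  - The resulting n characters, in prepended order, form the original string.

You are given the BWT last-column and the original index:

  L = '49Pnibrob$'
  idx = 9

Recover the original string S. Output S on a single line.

LF mapping: 1 2 3 7 6 4 9 8 5 0
Walk LF starting at row 9, prepending L[row]:
  step 1: row=9, L[9]='$', prepend. Next row=LF[9]=0
  step 2: row=0, L[0]='4', prepend. Next row=LF[0]=1
  step 3: row=1, L[1]='9', prepend. Next row=LF[1]=2
  step 4: row=2, L[2]='P', prepend. Next row=LF[2]=3
  step 5: row=3, L[3]='n', prepend. Next row=LF[3]=7
  step 6: row=7, L[7]='o', prepend. Next row=LF[7]=8
  step 7: row=8, L[8]='b', prepend. Next row=LF[8]=5
  step 8: row=5, L[5]='b', prepend. Next row=LF[5]=4
  step 9: row=4, L[4]='i', prepend. Next row=LF[4]=6
  step 10: row=6, L[6]='r', prepend. Next row=LF[6]=9
Reversed output: ribbonP94$

Answer: ribbonP94$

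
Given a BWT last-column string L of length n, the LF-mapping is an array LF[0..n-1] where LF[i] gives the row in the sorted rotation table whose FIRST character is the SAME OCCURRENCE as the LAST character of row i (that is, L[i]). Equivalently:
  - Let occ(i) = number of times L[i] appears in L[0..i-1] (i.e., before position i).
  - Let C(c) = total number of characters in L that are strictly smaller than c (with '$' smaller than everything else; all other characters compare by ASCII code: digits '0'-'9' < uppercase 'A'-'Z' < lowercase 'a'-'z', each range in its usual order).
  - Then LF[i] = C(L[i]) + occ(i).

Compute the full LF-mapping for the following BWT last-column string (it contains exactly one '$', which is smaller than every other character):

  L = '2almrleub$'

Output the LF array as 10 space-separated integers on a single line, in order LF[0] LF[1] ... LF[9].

Answer: 1 2 5 7 8 6 4 9 3 0

Derivation:
Char counts: '$':1, '2':1, 'a':1, 'b':1, 'e':1, 'l':2, 'm':1, 'r':1, 'u':1
C (first-col start): C('$')=0, C('2')=1, C('a')=2, C('b')=3, C('e')=4, C('l')=5, C('m')=7, C('r')=8, C('u')=9
L[0]='2': occ=0, LF[0]=C('2')+0=1+0=1
L[1]='a': occ=0, LF[1]=C('a')+0=2+0=2
L[2]='l': occ=0, LF[2]=C('l')+0=5+0=5
L[3]='m': occ=0, LF[3]=C('m')+0=7+0=7
L[4]='r': occ=0, LF[4]=C('r')+0=8+0=8
L[5]='l': occ=1, LF[5]=C('l')+1=5+1=6
L[6]='e': occ=0, LF[6]=C('e')+0=4+0=4
L[7]='u': occ=0, LF[7]=C('u')+0=9+0=9
L[8]='b': occ=0, LF[8]=C('b')+0=3+0=3
L[9]='$': occ=0, LF[9]=C('$')+0=0+0=0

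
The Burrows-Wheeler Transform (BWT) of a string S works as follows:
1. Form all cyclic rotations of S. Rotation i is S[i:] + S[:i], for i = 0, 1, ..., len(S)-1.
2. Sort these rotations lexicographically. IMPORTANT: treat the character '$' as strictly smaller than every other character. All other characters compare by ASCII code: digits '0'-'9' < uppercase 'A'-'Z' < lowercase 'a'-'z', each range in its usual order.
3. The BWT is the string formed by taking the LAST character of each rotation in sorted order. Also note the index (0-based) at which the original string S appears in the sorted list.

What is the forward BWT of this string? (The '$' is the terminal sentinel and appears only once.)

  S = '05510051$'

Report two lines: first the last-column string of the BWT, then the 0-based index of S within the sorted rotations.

Answer: 110$55050
3

Derivation:
All 9 rotations (rotation i = S[i:]+S[:i]):
  rot[0] = 05510051$
  rot[1] = 5510051$0
  rot[2] = 510051$05
  rot[3] = 10051$055
  rot[4] = 0051$0551
  rot[5] = 051$05510
  rot[6] = 51$055100
  rot[7] = 1$0551005
  rot[8] = $05510051
Sorted (with $ < everything):
  sorted[0] = $05510051  (last char: '1')
  sorted[1] = 0051$0551  (last char: '1')
  sorted[2] = 051$05510  (last char: '0')
  sorted[3] = 05510051$  (last char: '$')
  sorted[4] = 1$0551005  (last char: '5')
  sorted[5] = 10051$055  (last char: '5')
  sorted[6] = 51$055100  (last char: '0')
  sorted[7] = 510051$05  (last char: '5')
  sorted[8] = 5510051$0  (last char: '0')
Last column: 110$55050
Original string S is at sorted index 3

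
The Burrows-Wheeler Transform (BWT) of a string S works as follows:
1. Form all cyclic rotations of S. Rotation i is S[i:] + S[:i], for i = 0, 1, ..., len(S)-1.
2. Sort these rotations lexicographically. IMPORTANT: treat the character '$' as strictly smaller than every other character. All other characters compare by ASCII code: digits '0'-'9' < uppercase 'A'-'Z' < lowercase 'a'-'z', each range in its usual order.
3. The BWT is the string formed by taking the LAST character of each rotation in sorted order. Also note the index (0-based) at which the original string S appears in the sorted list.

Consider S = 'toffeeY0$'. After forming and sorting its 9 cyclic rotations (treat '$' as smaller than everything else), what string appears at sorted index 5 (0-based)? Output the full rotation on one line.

All 9 rotations (rotation i = S[i:]+S[:i]):
  rot[0] = toffeeY0$
  rot[1] = offeeY0$t
  rot[2] = ffeeY0$to
  rot[3] = feeY0$tof
  rot[4] = eeY0$toff
  rot[5] = eY0$toffe
  rot[6] = Y0$toffee
  rot[7] = 0$toffeeY
  rot[8] = $toffeeY0
Sorted (with $ < everything):
  sorted[0] = $toffeeY0
  sorted[1] = 0$toffeeY
  sorted[2] = Y0$toffee
  sorted[3] = eY0$toffe
  sorted[4] = eeY0$toff
  sorted[5] = feeY0$tof
  sorted[6] = ffeeY0$to
  sorted[7] = offeeY0$t
  sorted[8] = toffeeY0$
sorted[5] = feeY0$tof

Answer: feeY0$tof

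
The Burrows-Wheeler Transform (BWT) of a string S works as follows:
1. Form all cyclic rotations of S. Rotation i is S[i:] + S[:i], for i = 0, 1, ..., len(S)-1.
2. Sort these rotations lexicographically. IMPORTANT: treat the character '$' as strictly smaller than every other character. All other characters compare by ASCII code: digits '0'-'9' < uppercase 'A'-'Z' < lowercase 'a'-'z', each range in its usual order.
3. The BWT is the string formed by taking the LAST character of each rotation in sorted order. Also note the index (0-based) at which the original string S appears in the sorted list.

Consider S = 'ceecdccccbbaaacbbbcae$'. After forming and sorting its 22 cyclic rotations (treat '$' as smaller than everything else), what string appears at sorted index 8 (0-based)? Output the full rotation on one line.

Answer: bbcae$ceecdccccbbaaacb

Derivation:
All 22 rotations (rotation i = S[i:]+S[:i]):
  rot[0] = ceecdccccbbaaacbbbcae$
  rot[1] = eecdccccbbaaacbbbcae$c
  rot[2] = ecdccccbbaaacbbbcae$ce
  rot[3] = cdccccbbaaacbbbcae$cee
  rot[4] = dccccbbaaacbbbcae$ceec
  rot[5] = ccccbbaaacbbbcae$ceecd
  rot[6] = cccbbaaacbbbcae$ceecdc
  rot[7] = ccbbaaacbbbcae$ceecdcc
  rot[8] = cbbaaacbbbcae$ceecdccc
  rot[9] = bbaaacbbbcae$ceecdcccc
  rot[10] = baaacbbbcae$ceecdccccb
  rot[11] = aaacbbbcae$ceecdccccbb
  rot[12] = aacbbbcae$ceecdccccbba
  rot[13] = acbbbcae$ceecdccccbbaa
  rot[14] = cbbbcae$ceecdccccbbaaa
  rot[15] = bbbcae$ceecdccccbbaaac
  rot[16] = bbcae$ceecdccccbbaaacb
  rot[17] = bcae$ceecdccccbbaaacbb
  rot[18] = cae$ceecdccccbbaaacbbb
  rot[19] = ae$ceecdccccbbaaacbbbc
  rot[20] = e$ceecdccccbbaaacbbbca
  rot[21] = $ceecdccccbbaaacbbbcae
Sorted (with $ < everything):
  sorted[0] = $ceecdccccbbaaacbbbcae
  sorted[1] = aaacbbbcae$ceecdccccbb
  sorted[2] = aacbbbcae$ceecdccccbba
  sorted[3] = acbbbcae$ceecdccccbbaa
  sorted[4] = ae$ceecdccccbbaaacbbbc
  sorted[5] = baaacbbbcae$ceecdccccb
  sorted[6] = bbaaacbbbcae$ceecdcccc
  sorted[7] = bbbcae$ceecdccccbbaaac
  sorted[8] = bbcae$ceecdccccbbaaacb
  sorted[9] = bcae$ceecdccccbbaaacbb
  sorted[10] = cae$ceecdccccbbaaacbbb
  sorted[11] = cbbaaacbbbcae$ceecdccc
  sorted[12] = cbbbcae$ceecdccccbbaaa
  sorted[13] = ccbbaaacbbbcae$ceecdcc
  sorted[14] = cccbbaaacbbbcae$ceecdc
  sorted[15] = ccccbbaaacbbbcae$ceecd
  sorted[16] = cdccccbbaaacbbbcae$cee
  sorted[17] = ceecdccccbbaaacbbbcae$
  sorted[18] = dccccbbaaacbbbcae$ceec
  sorted[19] = e$ceecdccccbbaaacbbbca
  sorted[20] = ecdccccbbaaacbbbcae$ce
  sorted[21] = eecdccccbbaaacbbbcae$c
sorted[8] = bbcae$ceecdccccbbaaacb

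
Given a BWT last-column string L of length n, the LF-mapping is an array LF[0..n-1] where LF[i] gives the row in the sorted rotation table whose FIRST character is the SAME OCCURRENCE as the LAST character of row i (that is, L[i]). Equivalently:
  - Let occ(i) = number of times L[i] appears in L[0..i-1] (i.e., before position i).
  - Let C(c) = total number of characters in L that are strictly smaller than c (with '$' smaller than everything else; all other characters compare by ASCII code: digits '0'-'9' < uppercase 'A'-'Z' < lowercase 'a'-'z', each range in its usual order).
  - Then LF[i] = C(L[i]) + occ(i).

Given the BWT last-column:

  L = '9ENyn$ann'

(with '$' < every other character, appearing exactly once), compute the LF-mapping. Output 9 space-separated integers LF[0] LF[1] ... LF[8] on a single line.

Char counts: '$':1, '9':1, 'E':1, 'N':1, 'a':1, 'n':3, 'y':1
C (first-col start): C('$')=0, C('9')=1, C('E')=2, C('N')=3, C('a')=4, C('n')=5, C('y')=8
L[0]='9': occ=0, LF[0]=C('9')+0=1+0=1
L[1]='E': occ=0, LF[1]=C('E')+0=2+0=2
L[2]='N': occ=0, LF[2]=C('N')+0=3+0=3
L[3]='y': occ=0, LF[3]=C('y')+0=8+0=8
L[4]='n': occ=0, LF[4]=C('n')+0=5+0=5
L[5]='$': occ=0, LF[5]=C('$')+0=0+0=0
L[6]='a': occ=0, LF[6]=C('a')+0=4+0=4
L[7]='n': occ=1, LF[7]=C('n')+1=5+1=6
L[8]='n': occ=2, LF[8]=C('n')+2=5+2=7

Answer: 1 2 3 8 5 0 4 6 7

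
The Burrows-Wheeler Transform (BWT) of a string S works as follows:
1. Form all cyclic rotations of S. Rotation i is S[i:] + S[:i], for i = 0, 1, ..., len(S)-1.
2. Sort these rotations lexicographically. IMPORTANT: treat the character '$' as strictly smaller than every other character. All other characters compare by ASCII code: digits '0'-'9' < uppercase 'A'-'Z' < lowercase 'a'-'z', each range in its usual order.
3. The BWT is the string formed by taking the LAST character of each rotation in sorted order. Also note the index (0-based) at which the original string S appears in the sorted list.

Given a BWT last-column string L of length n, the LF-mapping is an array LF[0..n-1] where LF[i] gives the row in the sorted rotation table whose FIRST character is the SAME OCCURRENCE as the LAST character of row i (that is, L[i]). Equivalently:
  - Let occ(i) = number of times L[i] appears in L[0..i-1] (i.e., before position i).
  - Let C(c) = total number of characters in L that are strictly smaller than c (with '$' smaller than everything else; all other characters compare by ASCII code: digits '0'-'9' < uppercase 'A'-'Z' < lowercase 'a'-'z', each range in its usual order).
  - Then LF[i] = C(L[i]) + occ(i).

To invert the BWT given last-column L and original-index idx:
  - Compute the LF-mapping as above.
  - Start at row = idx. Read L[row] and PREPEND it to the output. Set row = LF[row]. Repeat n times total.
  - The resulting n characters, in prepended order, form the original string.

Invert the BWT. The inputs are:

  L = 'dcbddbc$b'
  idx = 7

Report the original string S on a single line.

LF mapping: 6 4 1 7 8 2 5 0 3
Walk LF starting at row 7, prepending L[row]:
  step 1: row=7, L[7]='$', prepend. Next row=LF[7]=0
  step 2: row=0, L[0]='d', prepend. Next row=LF[0]=6
  step 3: row=6, L[6]='c', prepend. Next row=LF[6]=5
  step 4: row=5, L[5]='b', prepend. Next row=LF[5]=2
  step 5: row=2, L[2]='b', prepend. Next row=LF[2]=1
  step 6: row=1, L[1]='c', prepend. Next row=LF[1]=4
  step 7: row=4, L[4]='d', prepend. Next row=LF[4]=8
  step 8: row=8, L[8]='b', prepend. Next row=LF[8]=3
  step 9: row=3, L[3]='d', prepend. Next row=LF[3]=7
Reversed output: dbdcbbcd$

Answer: dbdcbbcd$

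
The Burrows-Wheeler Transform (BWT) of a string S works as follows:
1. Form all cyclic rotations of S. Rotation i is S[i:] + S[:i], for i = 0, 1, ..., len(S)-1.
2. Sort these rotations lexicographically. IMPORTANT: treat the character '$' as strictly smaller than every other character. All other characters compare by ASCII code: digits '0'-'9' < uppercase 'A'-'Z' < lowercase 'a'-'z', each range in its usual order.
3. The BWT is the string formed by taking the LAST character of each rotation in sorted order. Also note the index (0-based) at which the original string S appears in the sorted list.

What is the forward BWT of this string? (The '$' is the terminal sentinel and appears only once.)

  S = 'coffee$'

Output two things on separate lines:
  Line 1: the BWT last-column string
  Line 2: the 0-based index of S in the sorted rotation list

All 7 rotations (rotation i = S[i:]+S[:i]):
  rot[0] = coffee$
  rot[1] = offee$c
  rot[2] = ffee$co
  rot[3] = fee$cof
  rot[4] = ee$coff
  rot[5] = e$coffe
  rot[6] = $coffee
Sorted (with $ < everything):
  sorted[0] = $coffee  (last char: 'e')
  sorted[1] = coffee$  (last char: '$')
  sorted[2] = e$coffe  (last char: 'e')
  sorted[3] = ee$coff  (last char: 'f')
  sorted[4] = fee$cof  (last char: 'f')
  sorted[5] = ffee$co  (last char: 'o')
  sorted[6] = offee$c  (last char: 'c')
Last column: e$effoc
Original string S is at sorted index 1

Answer: e$effoc
1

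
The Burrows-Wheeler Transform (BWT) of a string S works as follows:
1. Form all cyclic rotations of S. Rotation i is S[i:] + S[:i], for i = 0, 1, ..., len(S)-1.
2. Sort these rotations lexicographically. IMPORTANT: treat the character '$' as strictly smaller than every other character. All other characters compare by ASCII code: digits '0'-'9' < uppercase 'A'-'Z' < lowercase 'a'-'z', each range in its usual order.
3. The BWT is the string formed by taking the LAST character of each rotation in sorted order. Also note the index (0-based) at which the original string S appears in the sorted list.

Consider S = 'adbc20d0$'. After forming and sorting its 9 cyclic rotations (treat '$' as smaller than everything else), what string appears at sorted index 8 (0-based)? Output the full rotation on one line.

Answer: dbc20d0$a

Derivation:
All 9 rotations (rotation i = S[i:]+S[:i]):
  rot[0] = adbc20d0$
  rot[1] = dbc20d0$a
  rot[2] = bc20d0$ad
  rot[3] = c20d0$adb
  rot[4] = 20d0$adbc
  rot[5] = 0d0$adbc2
  rot[6] = d0$adbc20
  rot[7] = 0$adbc20d
  rot[8] = $adbc20d0
Sorted (with $ < everything):
  sorted[0] = $adbc20d0
  sorted[1] = 0$adbc20d
  sorted[2] = 0d0$adbc2
  sorted[3] = 20d0$adbc
  sorted[4] = adbc20d0$
  sorted[5] = bc20d0$ad
  sorted[6] = c20d0$adb
  sorted[7] = d0$adbc20
  sorted[8] = dbc20d0$a
sorted[8] = dbc20d0$a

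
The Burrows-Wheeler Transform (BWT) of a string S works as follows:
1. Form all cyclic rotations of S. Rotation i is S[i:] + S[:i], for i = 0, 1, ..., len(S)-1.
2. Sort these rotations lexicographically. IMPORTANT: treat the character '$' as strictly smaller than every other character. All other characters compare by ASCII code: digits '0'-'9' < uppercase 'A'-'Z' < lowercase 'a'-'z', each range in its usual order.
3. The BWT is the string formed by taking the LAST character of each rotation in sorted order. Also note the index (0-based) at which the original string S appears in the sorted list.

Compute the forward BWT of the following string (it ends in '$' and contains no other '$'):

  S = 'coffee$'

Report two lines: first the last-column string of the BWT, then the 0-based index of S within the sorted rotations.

Answer: e$effoc
1

Derivation:
All 7 rotations (rotation i = S[i:]+S[:i]):
  rot[0] = coffee$
  rot[1] = offee$c
  rot[2] = ffee$co
  rot[3] = fee$cof
  rot[4] = ee$coff
  rot[5] = e$coffe
  rot[6] = $coffee
Sorted (with $ < everything):
  sorted[0] = $coffee  (last char: 'e')
  sorted[1] = coffee$  (last char: '$')
  sorted[2] = e$coffe  (last char: 'e')
  sorted[3] = ee$coff  (last char: 'f')
  sorted[4] = fee$cof  (last char: 'f')
  sorted[5] = ffee$co  (last char: 'o')
  sorted[6] = offee$c  (last char: 'c')
Last column: e$effoc
Original string S is at sorted index 1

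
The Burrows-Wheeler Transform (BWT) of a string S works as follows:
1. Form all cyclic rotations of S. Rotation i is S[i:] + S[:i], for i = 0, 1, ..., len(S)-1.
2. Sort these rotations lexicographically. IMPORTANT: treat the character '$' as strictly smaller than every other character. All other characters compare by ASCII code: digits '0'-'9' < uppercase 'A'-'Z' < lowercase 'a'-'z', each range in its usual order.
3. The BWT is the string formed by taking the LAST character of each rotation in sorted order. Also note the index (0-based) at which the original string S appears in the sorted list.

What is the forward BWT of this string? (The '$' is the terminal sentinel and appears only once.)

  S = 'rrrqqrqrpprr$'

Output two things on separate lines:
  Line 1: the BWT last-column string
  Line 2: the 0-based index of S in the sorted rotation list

All 13 rotations (rotation i = S[i:]+S[:i]):
  rot[0] = rrrqqrqrpprr$
  rot[1] = rrqqrqrpprr$r
  rot[2] = rqqrqrpprr$rr
  rot[3] = qqrqrpprr$rrr
  rot[4] = qrqrpprr$rrrq
  rot[5] = rqrpprr$rrrqq
  rot[6] = qrpprr$rrrqqr
  rot[7] = rpprr$rrrqqrq
  rot[8] = pprr$rrrqqrqr
  rot[9] = prr$rrrqqrqrp
  rot[10] = rr$rrrqqrqrpp
  rot[11] = r$rrrqqrqrppr
  rot[12] = $rrrqqrqrpprr
Sorted (with $ < everything):
  sorted[0] = $rrrqqrqrpprr  (last char: 'r')
  sorted[1] = pprr$rrrqqrqr  (last char: 'r')
  sorted[2] = prr$rrrqqrqrp  (last char: 'p')
  sorted[3] = qqrqrpprr$rrr  (last char: 'r')
  sorted[4] = qrpprr$rrrqqr  (last char: 'r')
  sorted[5] = qrqrpprr$rrrq  (last char: 'q')
  sorted[6] = r$rrrqqrqrppr  (last char: 'r')
  sorted[7] = rpprr$rrrqqrq  (last char: 'q')
  sorted[8] = rqqrqrpprr$rr  (last char: 'r')
  sorted[9] = rqrpprr$rrrqq  (last char: 'q')
  sorted[10] = rr$rrrqqrqrpp  (last char: 'p')
  sorted[11] = rrqqrqrpprr$r  (last char: 'r')
  sorted[12] = rrrqqrqrpprr$  (last char: '$')
Last column: rrprrqrqrqpr$
Original string S is at sorted index 12

Answer: rrprrqrqrqpr$
12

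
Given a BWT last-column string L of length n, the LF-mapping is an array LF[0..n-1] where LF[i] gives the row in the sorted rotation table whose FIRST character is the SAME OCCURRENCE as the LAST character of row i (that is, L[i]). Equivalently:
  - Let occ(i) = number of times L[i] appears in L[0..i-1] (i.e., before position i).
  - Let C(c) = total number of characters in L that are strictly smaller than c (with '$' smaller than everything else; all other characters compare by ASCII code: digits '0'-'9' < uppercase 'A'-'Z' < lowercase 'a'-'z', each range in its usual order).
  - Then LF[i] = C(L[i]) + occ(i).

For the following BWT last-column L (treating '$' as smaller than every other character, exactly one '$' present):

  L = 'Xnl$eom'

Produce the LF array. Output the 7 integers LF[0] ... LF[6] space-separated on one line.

Answer: 1 5 3 0 2 6 4

Derivation:
Char counts: '$':1, 'X':1, 'e':1, 'l':1, 'm':1, 'n':1, 'o':1
C (first-col start): C('$')=0, C('X')=1, C('e')=2, C('l')=3, C('m')=4, C('n')=5, C('o')=6
L[0]='X': occ=0, LF[0]=C('X')+0=1+0=1
L[1]='n': occ=0, LF[1]=C('n')+0=5+0=5
L[2]='l': occ=0, LF[2]=C('l')+0=3+0=3
L[3]='$': occ=0, LF[3]=C('$')+0=0+0=0
L[4]='e': occ=0, LF[4]=C('e')+0=2+0=2
L[5]='o': occ=0, LF[5]=C('o')+0=6+0=6
L[6]='m': occ=0, LF[6]=C('m')+0=4+0=4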